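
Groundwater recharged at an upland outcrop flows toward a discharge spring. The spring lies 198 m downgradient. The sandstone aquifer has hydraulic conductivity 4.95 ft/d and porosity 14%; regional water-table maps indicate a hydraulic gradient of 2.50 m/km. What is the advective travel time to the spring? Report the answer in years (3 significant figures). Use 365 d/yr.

20.1 years

K = 4.95 ft/d × 0.3048 = 1.509 m/d
Specific discharge q = 1.509 × 0.0025 = 0.003772 m/d
v = Ki/n = 1.509·0.0025/0.14 = 0.02694 m/d
t = L / v = 198 / 0.02694 = 7349 d
   = 7349 / 365 = 20.1 yr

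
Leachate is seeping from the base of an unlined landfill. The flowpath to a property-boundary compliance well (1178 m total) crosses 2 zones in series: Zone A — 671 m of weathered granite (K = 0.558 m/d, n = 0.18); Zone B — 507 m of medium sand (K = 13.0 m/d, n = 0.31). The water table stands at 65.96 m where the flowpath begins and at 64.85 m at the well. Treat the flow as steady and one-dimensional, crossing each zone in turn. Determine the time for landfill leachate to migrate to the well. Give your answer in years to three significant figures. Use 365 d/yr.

852 years

Total head drop ΔH = 65.96 − 64.85 = 1.11 m
Steady 1-D flow in series ⇒ the Darcy flux q is identical in every zone and the zone head losses add (resistances L/K in series).
Σ(L/K) = 671/0.558 + 507/13.0 = 1203 + 39.00 = 1242 d
q = ΔH / Σ(L/K) = 1.11 / 1242 = 8.941e-4 m/d (same in every zone)
Zone A: v = q/n = 8.941e-4/0.18 = 0.004967 m/d → t_A = 671/0.004967 = 135100 d
Zone B: v = q/n = 8.941e-4/0.31 = 0.002884 m/d → t_B = 507/0.002884 = 175800 d
Total t = 135100 + 175800 = 310900 d
   = 310900 / 365 = 852 yr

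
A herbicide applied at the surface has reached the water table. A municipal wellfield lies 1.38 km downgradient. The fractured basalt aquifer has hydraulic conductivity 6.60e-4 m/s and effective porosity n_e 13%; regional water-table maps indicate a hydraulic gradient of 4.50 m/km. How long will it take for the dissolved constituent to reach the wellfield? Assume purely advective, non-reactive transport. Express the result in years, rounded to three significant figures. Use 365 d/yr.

1.92 years

K = 6.60e-4 m/s × 86400 s/d = 57.02 m/d
q = Ki = 57.02 × 0.0045 = 0.2566 m/d
v_s = q/n_e = 0.2566/0.13 = 1.974 m/d
L = 1.38 km = 1380 m
t = L / v = 1380 / 1.974 = 699.1 d
   = 699.1 / 365 = 1.92 yr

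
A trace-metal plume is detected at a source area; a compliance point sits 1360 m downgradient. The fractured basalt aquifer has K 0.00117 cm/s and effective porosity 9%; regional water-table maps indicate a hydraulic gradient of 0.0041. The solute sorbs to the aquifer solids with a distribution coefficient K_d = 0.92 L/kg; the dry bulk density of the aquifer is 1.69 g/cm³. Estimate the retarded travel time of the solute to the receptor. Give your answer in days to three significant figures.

K = 0.00117 cm/s × 864 = 1.011 m/d
Darcy flux q = K·i = 1.011 × 0.0041 = 0.004145 m/d
v = Ki/n = 1.011·0.0041/0.09 = 0.04605 m/d
Retardation R = 1 + ρ_b·K_d/n = 1 + 1.69×0.92/0.09 = 18.28
Contaminant velocity v_c = v/R = 0.04605/18.28 = 0.002520 m/d
t = L/v_c = 1360/0.002520 = 539700 d

540000 days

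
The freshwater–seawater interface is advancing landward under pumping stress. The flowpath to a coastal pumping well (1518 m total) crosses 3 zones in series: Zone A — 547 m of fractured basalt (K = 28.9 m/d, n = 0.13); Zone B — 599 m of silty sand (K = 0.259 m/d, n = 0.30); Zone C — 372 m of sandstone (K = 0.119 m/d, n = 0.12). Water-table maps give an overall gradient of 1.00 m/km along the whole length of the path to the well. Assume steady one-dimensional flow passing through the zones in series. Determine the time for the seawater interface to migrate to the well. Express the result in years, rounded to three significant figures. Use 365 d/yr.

2910 years

Steady 1-D flow in series ⇒ the Darcy flux q is identical in every zone and the zone head losses add (resistances L/K in series).
Σ(L/K) = 547/28.9 + 599/0.259 + 372/0.119 = 18.93 + 2313 + 3126 = 5458 d
K_eq = L_total / Σ(L/K) = 1518 / 5458 = 0.2781 m/d
q = K_eq · i = 0.2781 × 0.0010 = 2.781e-4 m/d (same in every zone)
Zone A: v = q/n = 2.781e-4/0.13 = 0.002140 m/d → t_A = 547/0.002140 = 255700 d
Zone B: v = q/n = 2.781e-4/0.30 = 9.271e-4 m/d → t_B = 599/9.271e-4 = 646100 d
Zone C: v = q/n = 2.781e-4/0.12 = 0.002318 m/d → t_C = 372/0.002318 = 160500 d
Total t = 255700 + 646100 + 160500 = 1.062e6 d
   = 1.062e6 / 365 = 2910 yr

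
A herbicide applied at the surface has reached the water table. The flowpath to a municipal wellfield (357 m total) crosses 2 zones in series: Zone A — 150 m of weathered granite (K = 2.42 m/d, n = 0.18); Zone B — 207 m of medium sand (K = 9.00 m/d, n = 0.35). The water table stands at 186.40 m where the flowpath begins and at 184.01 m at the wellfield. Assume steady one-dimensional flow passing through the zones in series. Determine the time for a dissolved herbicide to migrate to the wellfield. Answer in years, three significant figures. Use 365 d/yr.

9.69 years

Total head drop ΔH = 186.40 − 184.01 = 2.39 m
Steady 1-D flow in series ⇒ the Darcy flux q is identical in every zone and the zone head losses add (resistances L/K in series).
Σ(L/K) = 150/2.42 + 207/9.00 = 61.98 + 23.00 = 84.98 d
q = ΔH / Σ(L/K) = 2.39 / 84.98 = 0.02812 m/d (same in every zone)
Zone A: v = q/n = 0.02812/0.18 = 0.1562 m/d → t_A = 150/0.1562 = 960.1 d
Zone B: v = q/n = 0.02812/0.35 = 0.08035 m/d → t_B = 207/0.08035 = 2576 d
Total t = 960.1 + 2576 = 3536 d
   = 3536 / 365 = 9.69 yr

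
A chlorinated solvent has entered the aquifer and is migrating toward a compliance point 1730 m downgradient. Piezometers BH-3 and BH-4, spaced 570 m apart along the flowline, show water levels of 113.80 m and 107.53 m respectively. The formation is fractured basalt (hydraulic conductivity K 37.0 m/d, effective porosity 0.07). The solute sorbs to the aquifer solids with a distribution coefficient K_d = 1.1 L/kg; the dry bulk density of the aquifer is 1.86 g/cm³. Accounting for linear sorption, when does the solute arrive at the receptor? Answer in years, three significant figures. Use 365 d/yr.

24.6 years

Hydraulic gradient i = (113.80 − 107.53) / 570 = 6.27 / 570 = 0.01100
Specific discharge q = 37.0 × 0.01100 = 0.4070 m/d
Seepage velocity v = q / n = 0.4070 / 0.07 = 5.814 m/d
Retardation R = 1 + ρ_b·K_d/n = 1 + 1.86×1.1/0.07 = 30.23
Contaminant velocity v_c = v/R = 5.814/30.23 = 0.1923 m/d
t = L/v_c = 1730/0.1923 = 8994 d
   = 8994/365 = 24.6 yr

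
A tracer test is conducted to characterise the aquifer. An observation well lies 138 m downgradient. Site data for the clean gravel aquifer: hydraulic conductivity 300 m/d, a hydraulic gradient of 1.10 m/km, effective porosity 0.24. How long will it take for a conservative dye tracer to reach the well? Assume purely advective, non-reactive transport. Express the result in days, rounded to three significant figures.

Darcy flux q = K·i = 300 × 0.0011 = 0.3300 m/d
v_s = q/n_e = 0.3300/0.24 = 1.375 m/d
t = L / v = 138 / 1.375 = 100.4 d

100 days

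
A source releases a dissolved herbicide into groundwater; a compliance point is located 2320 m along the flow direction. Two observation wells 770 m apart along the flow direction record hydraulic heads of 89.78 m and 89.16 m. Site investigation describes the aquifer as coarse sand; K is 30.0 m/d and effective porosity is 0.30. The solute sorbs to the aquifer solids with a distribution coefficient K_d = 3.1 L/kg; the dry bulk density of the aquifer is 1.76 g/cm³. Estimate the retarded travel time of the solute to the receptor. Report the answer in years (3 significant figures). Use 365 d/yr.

1510 years

Hydraulic gradient i = (89.78 − 89.16) / 770 = 0.62 / 770 = 8.052e-4
Specific discharge q = 30.0 × 8.052e-4 = 0.02416 m/d
Seepage velocity v = q / n = 0.02416 / 0.30 = 0.08052 m/d
Retardation R = 1 + ρ_b·K_d/n = 1 + 1.76×3.1/0.30 = 19.19
Contaminant velocity v_c = v/R = 0.08052/19.19 = 0.004197 m/d
t = L/v_c = 2320/0.004197 = 552800 d
   = 552800/365 = 1510 yr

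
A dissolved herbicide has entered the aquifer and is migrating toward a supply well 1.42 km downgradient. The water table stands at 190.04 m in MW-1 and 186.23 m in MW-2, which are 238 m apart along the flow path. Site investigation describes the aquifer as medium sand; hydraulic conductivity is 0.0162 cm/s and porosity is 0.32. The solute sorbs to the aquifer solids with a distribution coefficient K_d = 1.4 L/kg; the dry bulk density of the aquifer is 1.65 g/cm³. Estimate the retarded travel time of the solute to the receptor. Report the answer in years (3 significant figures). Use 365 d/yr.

Hydraulic gradient i = (190.04 − 186.23) / 238 = 3.81 / 238 = 0.01601
K = 0.0162 cm/s × 864 = 14.00 m/d
Specific discharge q = 14.00 × 0.01601 = 0.2241 m/d
Average linear velocity = 0.2241 / 0.32 = 0.7002 m/d
Retardation R = 1 + ρ_b·K_d/n = 1 + 1.65×1.4/0.32 = 8.219
Contaminant velocity v_c = v/R = 0.7002/8.219 = 0.08520 m/d
L = 1.42 km = 1420 m
t = L/v_c = 1420/0.08520 = 16670 d
   = 16670/365 = 45.7 yr

45.7 years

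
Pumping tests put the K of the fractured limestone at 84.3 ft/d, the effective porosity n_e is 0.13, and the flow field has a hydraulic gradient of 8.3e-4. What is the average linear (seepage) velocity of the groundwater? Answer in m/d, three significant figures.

0.164 m/d

K = 84.3 ft/d × 0.3048 = 25.69 m/d
q = Ki = 25.69 × 8.3e-4 = 0.02133 m/d
Average linear velocity = 0.02133 / 0.13 = 0.1641 m/d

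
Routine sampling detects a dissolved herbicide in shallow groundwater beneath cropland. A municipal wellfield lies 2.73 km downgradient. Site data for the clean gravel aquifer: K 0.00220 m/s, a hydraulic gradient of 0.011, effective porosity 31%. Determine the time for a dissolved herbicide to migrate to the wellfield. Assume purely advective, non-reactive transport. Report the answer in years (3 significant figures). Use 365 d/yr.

1.11 years

K = 0.00220 m/s × 86400 s/d = 190.1 m/d
q = Ki = 190.1 × 0.011 = 2.091 m/d
Seepage velocity v = q / n = 2.091 / 0.31 = 6.745 m/d
L = 2.73 km = 2730 m
t = L / v = 2730 / 6.745 = 404.8 d
   = 404.8 / 365 = 1.11 yr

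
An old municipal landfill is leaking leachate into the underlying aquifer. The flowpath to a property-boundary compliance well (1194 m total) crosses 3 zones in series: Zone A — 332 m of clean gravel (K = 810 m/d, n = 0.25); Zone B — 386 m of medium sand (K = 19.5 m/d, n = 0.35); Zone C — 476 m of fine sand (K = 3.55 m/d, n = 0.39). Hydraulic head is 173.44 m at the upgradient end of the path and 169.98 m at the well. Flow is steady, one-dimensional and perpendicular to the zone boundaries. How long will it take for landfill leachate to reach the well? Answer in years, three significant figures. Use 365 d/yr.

Total head drop ΔH = 173.44 − 169.98 = 3.46 m
Continuity: the same q passes through each zone, so ΔH = q·Σ(L_j/K_j) — the zones act as resistances in series.
Σ(L/K) = 332/810 + 386/19.5 + 476/3.55 = 0.4099 + 19.79 + 134.1 = 154.3 d
q = ΔH / Σ(L/K) = 3.46 / 154.3 = 0.02243 m/d (same in every zone)
Zone A: v = q/n = 0.02243/0.25 = 0.08970 m/d → t_A = 332/0.08970 = 3701 d
Zone B: v = q/n = 0.02243/0.35 = 0.06407 m/d → t_B = 386/0.06407 = 6024 d
Zone C: v = q/n = 0.02243/0.39 = 0.05750 m/d → t_C = 476/0.05750 = 8278 d
Total t = 3701 + 6024 + 8278 = 18000 d
   = 18000 / 365 = 49.3 yr

49.3 years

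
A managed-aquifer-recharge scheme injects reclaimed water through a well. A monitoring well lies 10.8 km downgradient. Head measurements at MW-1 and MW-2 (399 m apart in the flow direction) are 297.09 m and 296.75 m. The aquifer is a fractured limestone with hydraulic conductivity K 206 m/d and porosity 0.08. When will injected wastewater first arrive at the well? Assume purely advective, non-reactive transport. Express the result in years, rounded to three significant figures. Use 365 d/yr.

13.5 years

Hydraulic gradient i = (297.09 − 296.75) / 399 = 0.34 / 399 = 8.521e-4
Specific discharge q = 206 × 8.521e-4 = 0.1755 m/d
Seepage velocity v = q / n = 0.1755 / 0.08 = 2.194 m/d
L = 10.8 km = 10800 m
t = L / v = 10800 / 2.194 = 4922 d
   = 4922 / 365 = 13.5 yr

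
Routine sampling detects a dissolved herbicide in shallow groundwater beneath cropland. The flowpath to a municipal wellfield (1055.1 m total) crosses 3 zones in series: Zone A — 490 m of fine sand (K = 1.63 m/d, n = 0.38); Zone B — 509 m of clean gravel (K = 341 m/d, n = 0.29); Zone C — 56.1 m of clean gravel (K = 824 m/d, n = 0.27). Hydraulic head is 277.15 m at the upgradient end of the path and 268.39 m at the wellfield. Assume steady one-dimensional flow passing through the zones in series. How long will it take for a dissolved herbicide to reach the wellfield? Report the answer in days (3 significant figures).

Total head drop ΔH = 277.15 − 268.39 = 8.76 m
Continuity: the same q passes through each zone, so ΔH = q·Σ(L_j/K_j) — the zones act as resistances in series.
Σ(L/K) = 490/1.63 + 509/341 + 56.1/824 = 300.6 + 1.493 + 0.06808 = 302.2 d
q = ΔH / Σ(L/K) = 8.76 / 302.2 = 0.02899 m/d (same in every zone)
Zone A: v = q/n = 0.02899/0.38 = 0.07629 m/d → t_A = 490/0.07629 = 6423 d
Zone B: v = q/n = 0.02899/0.29 = 0.09997 m/d → t_B = 509/0.09997 = 5092 d
Zone C: v = q/n = 0.02899/0.27 = 0.1074 m/d → t_C = 56.1/0.1074 = 522.5 d
Total t = 6423 + 5092 + 522.5 = 12040 d

12000 days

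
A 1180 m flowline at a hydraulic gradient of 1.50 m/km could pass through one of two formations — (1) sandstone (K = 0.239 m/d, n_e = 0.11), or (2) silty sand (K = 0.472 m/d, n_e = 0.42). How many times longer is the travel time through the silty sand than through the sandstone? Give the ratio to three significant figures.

1.93

Unit 1 (sandstone): v = 0.239×0.0015/0.11 = 0.003259 m/d, t = 1180/0.003259 = 362100 d
Unit 2 (silty sand): v = 0.472×0.0015/0.42 = 0.001686 m/d, t = 1180/0.001686 = 700000 d
t(silty sand) / t(sandstone) = 700000/362100 = 1.93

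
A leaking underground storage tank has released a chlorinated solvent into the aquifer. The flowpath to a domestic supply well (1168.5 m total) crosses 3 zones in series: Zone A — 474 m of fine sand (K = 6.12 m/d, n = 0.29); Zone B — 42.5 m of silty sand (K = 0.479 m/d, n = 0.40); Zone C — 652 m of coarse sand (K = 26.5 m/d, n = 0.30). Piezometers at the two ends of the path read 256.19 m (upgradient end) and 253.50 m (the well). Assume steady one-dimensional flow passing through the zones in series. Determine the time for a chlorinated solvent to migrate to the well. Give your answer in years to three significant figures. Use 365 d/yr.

68.0 years

Total head drop ΔH = 256.19 − 253.50 = 2.69 m
Continuity: the same q passes through each zone, so ΔH = q·Σ(L_j/K_j) — the zones act as resistances in series.
Σ(L/K) = 474/6.12 + 42.5/0.479 + 652/26.5 = 77.45 + 88.73 + 24.60 = 190.8 d
q = ΔH / Σ(L/K) = 2.69 / 190.8 = 0.01410 m/d (same in every zone)
Zone A: v = q/n = 0.01410/0.29 = 0.04862 m/d → t_A = 474/0.04862 = 9749 d
Zone B: v = q/n = 0.01410/0.40 = 0.03525 m/d → t_B = 42.5/0.03525 = 1206 d
Zone C: v = q/n = 0.01410/0.30 = 0.04700 m/d → t_C = 652/0.04700 = 13870 d
Total t = 9749 + 1206 + 13870 = 24830 d
   = 24830 / 365 = 68.0 yr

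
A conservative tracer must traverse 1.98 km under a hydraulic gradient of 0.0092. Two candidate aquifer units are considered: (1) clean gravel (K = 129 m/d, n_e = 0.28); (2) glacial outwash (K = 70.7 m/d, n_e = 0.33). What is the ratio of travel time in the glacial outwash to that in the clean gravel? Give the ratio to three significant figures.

2.15

Unit 1 (clean gravel): v = 129×0.0092/0.28 = 4.239 m/d, t = 1980/4.239 = 467.1 d
Unit 2 (glacial outwash): v = 70.7×0.0092/0.33 = 1.971 m/d, t = 1980/1.971 = 1005 d
t(glacial outwash) / t(clean gravel) = 1005/467.1 = 2.15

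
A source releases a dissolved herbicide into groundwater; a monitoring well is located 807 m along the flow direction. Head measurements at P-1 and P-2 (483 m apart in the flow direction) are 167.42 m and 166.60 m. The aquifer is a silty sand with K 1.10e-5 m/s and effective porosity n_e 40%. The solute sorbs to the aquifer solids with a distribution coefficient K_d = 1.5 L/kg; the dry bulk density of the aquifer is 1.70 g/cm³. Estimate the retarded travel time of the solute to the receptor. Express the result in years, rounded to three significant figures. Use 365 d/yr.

Hydraulic gradient i = (167.42 − 166.60) / 483 = 0.82 / 483 = 0.001698
K = 1.10e-5 m/s × 86400 s/d = 0.9504 m/d
Darcy flux q = K·i = 0.9504 × 0.001698 = 0.001614 m/d
Average linear velocity = 0.001614 / 0.40 = 0.004034 m/d
Retardation R = 1 + ρ_b·K_d/n = 1 + 1.70×1.5/0.40 = 7.375
Contaminant velocity v_c = v/R = 0.004034/7.375 = 5.470e-4 m/d
t = L/v_c = 807/5.470e-4 = 1.475e6 d
   = 1.475e6/365 = 4040 yr

4040 years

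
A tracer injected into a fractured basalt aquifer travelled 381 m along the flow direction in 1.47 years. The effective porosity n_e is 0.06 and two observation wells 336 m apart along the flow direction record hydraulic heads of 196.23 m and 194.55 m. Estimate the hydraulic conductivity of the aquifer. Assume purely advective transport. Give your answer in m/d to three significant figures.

Hydraulic gradient i = (196.23 − 194.55) / 336 = 1.68 / 336 = 0.005000
t = 1.47 years = 536.6 d
v = L / t = 381 / 536.6 = 0.7101 m/d
K = v · n / i = 0.7101 × 0.06 / 0.005000 = 8.52 m/d

8.52 m/d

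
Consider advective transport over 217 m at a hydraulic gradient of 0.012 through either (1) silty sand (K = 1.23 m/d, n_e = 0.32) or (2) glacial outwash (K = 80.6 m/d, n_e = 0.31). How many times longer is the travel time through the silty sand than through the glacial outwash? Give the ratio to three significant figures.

67.6

Unit 1 (silty sand): v = 1.23×0.012/0.32 = 0.04613 m/d, t = 217/0.04613 = 4705 d
Unit 2 (glacial outwash): v = 80.6×0.012/0.31 = 3.120 m/d, t = 217/3.120 = 69.55 d
t(silty sand) / t(glacial outwash) = 4705/69.55 = 67.6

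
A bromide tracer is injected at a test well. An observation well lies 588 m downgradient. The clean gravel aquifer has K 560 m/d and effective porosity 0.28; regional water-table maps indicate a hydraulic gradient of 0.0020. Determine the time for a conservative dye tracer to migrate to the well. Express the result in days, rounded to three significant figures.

147 days

Specific discharge q = 560 × 0.0020 = 1.120 m/d
Average linear velocity = 1.120 / 0.28 = 4.000 m/d
t = L / v = 588 / 4.000 = 147.0 d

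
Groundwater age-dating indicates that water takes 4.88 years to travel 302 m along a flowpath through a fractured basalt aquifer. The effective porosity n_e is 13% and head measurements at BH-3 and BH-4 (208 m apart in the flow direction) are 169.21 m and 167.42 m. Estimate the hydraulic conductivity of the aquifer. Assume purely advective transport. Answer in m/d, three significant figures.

Hydraulic gradient i = (169.21 − 167.42) / 208 = 1.79 / 208 = 0.008606
t = 4.88 years = 1781 d
v = L / t = 302 / 1781 = 0.1695 m/d
K = v · n / i = 0.1695 × 0.13 / 0.008606 = 2.56 m/d

2.56 m/d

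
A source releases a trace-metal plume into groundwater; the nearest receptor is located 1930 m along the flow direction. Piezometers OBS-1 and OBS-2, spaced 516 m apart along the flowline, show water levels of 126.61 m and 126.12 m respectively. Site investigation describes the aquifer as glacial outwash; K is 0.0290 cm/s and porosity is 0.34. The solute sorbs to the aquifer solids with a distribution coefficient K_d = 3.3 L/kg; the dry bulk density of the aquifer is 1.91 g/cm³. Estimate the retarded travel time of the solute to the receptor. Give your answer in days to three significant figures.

539000 days

Hydraulic gradient i = (126.61 − 126.12) / 516 = 0.49 / 516 = 9.496e-4
K = 0.0290 cm/s × 864 = 25.06 m/d
Darcy flux q = K·i = 25.06 × 9.496e-4 = 0.02379 m/d
Average linear velocity = 0.02379 / 0.34 = 0.06998 m/d
Retardation R = 1 + ρ_b·K_d/n = 1 + 1.91×3.3/0.34 = 19.54
Contaminant velocity v_c = v/R = 0.06998/19.54 = 0.003582 m/d
t = L/v_c = 1930/0.003582 = 538800 d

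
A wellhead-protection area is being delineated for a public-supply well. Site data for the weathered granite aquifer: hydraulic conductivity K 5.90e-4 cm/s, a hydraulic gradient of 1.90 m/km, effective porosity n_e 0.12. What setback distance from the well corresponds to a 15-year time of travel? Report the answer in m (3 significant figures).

K = 5.90e-4 cm/s × 864 = 0.5098 m/d
q = Ki = 0.5098 × 0.0019 = 9.685e-4 m/d
Average linear velocity = 9.685e-4 / 0.12 = 0.008071 m/d
T = 15 yr × 365 = 5475 d
L = v × T = 0.008071 × 5475 = 44.19 m

44.2 m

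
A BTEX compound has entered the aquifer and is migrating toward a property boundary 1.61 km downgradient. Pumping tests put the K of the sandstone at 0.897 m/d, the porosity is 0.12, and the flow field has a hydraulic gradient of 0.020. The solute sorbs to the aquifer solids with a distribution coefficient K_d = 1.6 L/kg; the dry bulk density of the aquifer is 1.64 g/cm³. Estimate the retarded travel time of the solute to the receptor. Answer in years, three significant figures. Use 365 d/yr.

Darcy flux q = K·i = 0.897 × 0.020 = 0.01794 m/d
v = Ki/n = 0.897·0.020/0.12 = 0.1495 m/d
Retardation R = 1 + ρ_b·K_d/n = 1 + 1.64×1.6/0.12 = 22.87
Contaminant velocity v_c = v/R = 0.1495/22.87 = 0.006538 m/d
L = 1.61 km = 1610 m
t = L/v_c = 1610/0.006538 = 246300 d
   = 246300/365 = 675 yr

675 years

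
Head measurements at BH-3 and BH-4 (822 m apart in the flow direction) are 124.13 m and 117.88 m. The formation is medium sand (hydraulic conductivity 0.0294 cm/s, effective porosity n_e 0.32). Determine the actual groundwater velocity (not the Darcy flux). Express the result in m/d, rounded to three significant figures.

Hydraulic gradient i = (124.13 − 117.88) / 822 = 6.25 / 822 = 0.007603
K = 0.0294 cm/s × 864 = 25.40 m/d
Specific discharge q = 25.40 × 0.007603 = 0.1931 m/d
v = Ki/n = 25.40·0.007603/0.32 = 0.6036 m/d

0.604 m/d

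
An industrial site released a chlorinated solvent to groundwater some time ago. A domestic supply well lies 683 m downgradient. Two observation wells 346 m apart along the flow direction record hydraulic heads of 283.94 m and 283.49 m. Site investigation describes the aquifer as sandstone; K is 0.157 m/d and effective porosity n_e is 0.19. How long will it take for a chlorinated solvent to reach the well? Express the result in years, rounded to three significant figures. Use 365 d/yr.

Hydraulic gradient i = (283.94 − 283.49) / 346 = 0.45 / 346 = 0.001301
Darcy flux q = K·i = 0.157 × 0.001301 = 2.042e-4 m/d
Seepage velocity v = q / n = 2.042e-4 / 0.19 = 0.001075 m/d
t = L / v = 683 / 0.001075 = 635500 d
   = 635500 / 365 = 1740 yr

1740 years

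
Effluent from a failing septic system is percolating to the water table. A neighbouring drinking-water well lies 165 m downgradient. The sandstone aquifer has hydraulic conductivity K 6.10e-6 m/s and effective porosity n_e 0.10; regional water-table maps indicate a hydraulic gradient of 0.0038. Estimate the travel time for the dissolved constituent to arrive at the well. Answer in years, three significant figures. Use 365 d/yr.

K = 6.10e-6 m/s × 86400 s/d = 0.5270 m/d
Specific discharge q = 0.5270 × 0.0038 = 0.002003 m/d
Seepage velocity v = q / n = 0.002003 / 0.10 = 0.02003 m/d
t = L / v = 165 / 0.02003 = 8239 d
   = 8239 / 365 = 22.6 yr

22.6 years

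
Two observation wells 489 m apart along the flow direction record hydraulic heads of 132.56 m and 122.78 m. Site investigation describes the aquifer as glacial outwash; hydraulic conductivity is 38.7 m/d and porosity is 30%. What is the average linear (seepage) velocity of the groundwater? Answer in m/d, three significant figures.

2.58 m/d

Hydraulic gradient i = (132.56 − 122.78) / 489 = 9.78 / 489 = 0.02000
Darcy flux q = K·i = 38.7 × 0.02000 = 0.7740 m/d
Average linear velocity = 0.7740 / 0.30 = 2.580 m/d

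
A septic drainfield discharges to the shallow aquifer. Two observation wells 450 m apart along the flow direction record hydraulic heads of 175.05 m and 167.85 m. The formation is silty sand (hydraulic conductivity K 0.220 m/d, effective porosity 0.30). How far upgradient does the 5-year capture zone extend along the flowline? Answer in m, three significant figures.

21.4 m

Hydraulic gradient i = (175.05 − 167.85) / 450 = 7.20 / 450 = 0.01600
Specific discharge q = 0.220 × 0.01600 = 0.003520 m/d
Seepage velocity v = q / n = 0.003520 / 0.30 = 0.01173 m/d
T = 5 yr × 365 = 1825 d
L = v × T = 0.01173 × 1825 = 21.41 m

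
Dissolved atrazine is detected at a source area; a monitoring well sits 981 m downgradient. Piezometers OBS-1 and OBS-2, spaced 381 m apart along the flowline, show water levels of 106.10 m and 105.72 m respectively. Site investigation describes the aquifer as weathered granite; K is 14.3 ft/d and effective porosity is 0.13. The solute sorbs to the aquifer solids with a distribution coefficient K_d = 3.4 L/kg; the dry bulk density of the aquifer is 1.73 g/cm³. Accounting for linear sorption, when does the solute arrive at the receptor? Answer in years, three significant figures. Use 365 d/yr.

Hydraulic gradient i = (106.10 − 105.72) / 381 = 0.38 / 381 = 9.974e-4
K = 14.3 ft/d × 0.3048 = 4.359 m/d
q = Ki = 4.359 × 9.974e-4 = 0.004347 m/d
Seepage velocity v = q / n = 0.004347 / 0.13 = 0.03344 m/d
Retardation R = 1 + ρ_b·K_d/n = 1 + 1.73×3.4/0.13 = 46.25
Contaminant velocity v_c = v/R = 0.03344/46.25 = 7.231e-4 m/d
t = L/v_c = 981/7.231e-4 = 1.357e6 d
   = 1.357e6/365 = 3720 yr

3720 years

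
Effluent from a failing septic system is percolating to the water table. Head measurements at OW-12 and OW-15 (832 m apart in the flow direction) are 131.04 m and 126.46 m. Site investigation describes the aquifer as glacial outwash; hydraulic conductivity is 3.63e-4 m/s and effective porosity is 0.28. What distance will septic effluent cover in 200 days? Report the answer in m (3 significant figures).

123 m

Hydraulic gradient i = (131.04 − 126.46) / 832 = 4.58 / 832 = 0.005505
K = 3.63e-4 m/s × 86400 s/d = 31.36 m/d
Specific discharge q = 31.36 × 0.005505 = 0.1726 m/d
v = Ki/n = 31.36·0.005505/0.28 = 0.6166 m/d
L = v × T = 0.6166 × 200 = 123.3 m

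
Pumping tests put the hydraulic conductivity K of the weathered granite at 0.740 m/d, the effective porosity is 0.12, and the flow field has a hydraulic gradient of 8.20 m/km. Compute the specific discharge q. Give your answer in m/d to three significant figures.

Darcy flux q = K·i = 0.740 × 0.0082 = 0.006068 m/d

0.00607 m/d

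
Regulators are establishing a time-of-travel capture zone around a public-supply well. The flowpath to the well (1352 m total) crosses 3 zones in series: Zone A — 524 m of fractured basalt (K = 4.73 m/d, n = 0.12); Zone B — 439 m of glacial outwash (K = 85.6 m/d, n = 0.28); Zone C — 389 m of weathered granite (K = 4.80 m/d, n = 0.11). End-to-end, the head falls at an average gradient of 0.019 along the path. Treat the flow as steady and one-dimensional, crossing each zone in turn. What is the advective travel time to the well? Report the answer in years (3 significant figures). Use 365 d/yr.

For zones in series the flux q is common to all zones; the equivalent conductivity is the harmonic (thickness-weighted) mean, K_eq = L_total / Σ(L_j/K_j).
Σ(L/K) = 524/4.73 + 439/85.6 + 389/4.80 = 110.8 + 5.129 + 81.04 = 197.0 d
K_eq = L_total / Σ(L/K) = 1352 / 197.0 = 6.865 m/d
q = K_eq · i = 6.865 × 0.019 = 0.1304 m/d (same in every zone)
Zone A: v = q/n = 0.1304/0.12 = 1.087 m/d → t_A = 524/1.087 = 482.1 d
Zone B: v = q/n = 0.1304/0.28 = 0.4658 m/d → t_B = 439/0.4658 = 942.4 d
Zone C: v = q/n = 0.1304/0.11 = 1.186 m/d → t_C = 389/1.186 = 328.1 d
Total t = 482.1 + 942.4 + 328.1 = 1753 d
   = 1753 / 365 = 4.80 yr

4.80 years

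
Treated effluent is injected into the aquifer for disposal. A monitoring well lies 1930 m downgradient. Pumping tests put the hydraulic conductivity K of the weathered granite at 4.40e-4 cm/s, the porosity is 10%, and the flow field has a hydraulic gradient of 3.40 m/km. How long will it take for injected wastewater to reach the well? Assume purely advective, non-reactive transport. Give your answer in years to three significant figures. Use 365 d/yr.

409 years

K = 4.40e-4 cm/s × 864 = 0.3802 m/d
Darcy flux q = K·i = 0.3802 × 0.0034 = 0.001293 m/d
v_s = q/n_e = 0.001293/0.10 = 0.01293 m/d
t = L / v = 1930 / 0.01293 = 149300 d
   = 149300 / 365 = 409 yr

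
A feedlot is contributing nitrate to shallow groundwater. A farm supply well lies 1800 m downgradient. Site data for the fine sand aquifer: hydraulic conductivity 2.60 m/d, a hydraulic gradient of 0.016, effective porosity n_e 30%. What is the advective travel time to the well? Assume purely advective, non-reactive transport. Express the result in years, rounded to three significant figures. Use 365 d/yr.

Darcy flux q = K·i = 2.60 × 0.016 = 0.04160 m/d
v = Ki/n = 2.60·0.016/0.30 = 0.1387 m/d
t = L / v = 1800 / 0.1387 = 12980 d
   = 12980 / 365 = 35.6 yr

35.6 years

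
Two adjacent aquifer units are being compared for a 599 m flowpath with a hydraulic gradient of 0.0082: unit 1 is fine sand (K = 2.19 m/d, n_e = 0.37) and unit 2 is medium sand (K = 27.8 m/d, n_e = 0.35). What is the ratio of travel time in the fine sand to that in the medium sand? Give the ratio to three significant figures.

Unit 1 (fine sand): v = 2.19×0.0082/0.37 = 0.04854 m/d, t = 599/0.04854 = 12340 d
Unit 2 (medium sand): v = 27.8×0.0082/0.35 = 0.6513 m/d, t = 599/0.6513 = 919.7 d
t(fine sand) / t(medium sand) = 12340/919.7 = 13.4

13.4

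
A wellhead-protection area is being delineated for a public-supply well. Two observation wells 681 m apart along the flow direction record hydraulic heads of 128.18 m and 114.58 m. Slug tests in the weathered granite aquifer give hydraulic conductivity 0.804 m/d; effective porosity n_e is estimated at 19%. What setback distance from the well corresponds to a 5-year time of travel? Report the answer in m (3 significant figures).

Hydraulic gradient i = (128.18 − 114.58) / 681 = 13.60 / 681 = 0.01997
Specific discharge q = 0.804 × 0.01997 = 0.01606 m/d
v = Ki/n = 0.804·0.01997/0.19 = 0.08451 m/d
T = 5 yr × 365 = 1825 d
L = v × T = 0.08451 × 1825 = 154.2 m

154 m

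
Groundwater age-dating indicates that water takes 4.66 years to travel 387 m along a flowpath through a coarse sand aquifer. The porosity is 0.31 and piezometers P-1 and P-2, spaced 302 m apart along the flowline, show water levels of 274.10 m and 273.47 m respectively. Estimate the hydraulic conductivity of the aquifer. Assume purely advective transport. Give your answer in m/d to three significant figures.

Hydraulic gradient i = (274.10 − 273.47) / 302 = 0.63 / 302 = 0.002086
t = 4.66 years = 1701 d
v = L / t = 387 / 1701 = 0.2275 m/d
K = v · n / i = 0.2275 × 0.31 / 0.002086 = 33.8 m/d

33.8 m/d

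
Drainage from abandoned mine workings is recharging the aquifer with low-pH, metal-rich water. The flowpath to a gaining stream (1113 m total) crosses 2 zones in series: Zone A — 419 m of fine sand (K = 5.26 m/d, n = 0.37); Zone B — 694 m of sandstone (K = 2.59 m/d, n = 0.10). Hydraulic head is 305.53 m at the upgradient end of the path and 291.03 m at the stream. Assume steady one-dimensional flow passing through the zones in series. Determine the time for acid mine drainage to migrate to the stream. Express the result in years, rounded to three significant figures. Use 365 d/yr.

14.7 years

Total head drop ΔH = 305.53 − 291.03 = 14.50 m
Continuity: the same q passes through each zone, so ΔH = q·Σ(L_j/K_j) — the zones act as resistances in series.
Σ(L/K) = 419/5.26 + 694/2.59 = 79.66 + 268.0 = 347.6 d
q = ΔH / Σ(L/K) = 14.50 / 347.6 = 0.04171 m/d (same in every zone)
Zone A: v = q/n = 0.04171/0.37 = 0.1127 m/d → t_A = 419/0.1127 = 3717 d
Zone B: v = q/n = 0.04171/0.10 = 0.4171 m/d → t_B = 694/0.4171 = 1664 d
Total t = 3717 + 1664 = 5380 d
   = 5380 / 365 = 14.7 yr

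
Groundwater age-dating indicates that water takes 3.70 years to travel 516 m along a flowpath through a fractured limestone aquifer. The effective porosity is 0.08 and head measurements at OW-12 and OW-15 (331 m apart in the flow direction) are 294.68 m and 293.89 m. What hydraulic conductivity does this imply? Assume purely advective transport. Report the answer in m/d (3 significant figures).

12.8 m/d

Hydraulic gradient i = (294.68 − 293.89) / 331 = 0.79 / 331 = 0.002387
t = 3.70 years = 1351 d
v = L / t = 516 / 1351 = 0.3821 m/d
K = v · n / i = 0.3821 × 0.08 / 0.002387 = 12.8 m/d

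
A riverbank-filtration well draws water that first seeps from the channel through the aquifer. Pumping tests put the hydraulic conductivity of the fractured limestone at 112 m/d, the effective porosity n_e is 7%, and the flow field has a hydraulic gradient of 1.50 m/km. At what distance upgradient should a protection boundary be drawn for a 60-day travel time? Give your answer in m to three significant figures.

q = Ki = 112 × 0.0015 = 0.1680 m/d
Seepage velocity v = q / n = 0.1680 / 0.07 = 2.400 m/d
L = v × T = 2.400 × 60 = 144.0 m

144 m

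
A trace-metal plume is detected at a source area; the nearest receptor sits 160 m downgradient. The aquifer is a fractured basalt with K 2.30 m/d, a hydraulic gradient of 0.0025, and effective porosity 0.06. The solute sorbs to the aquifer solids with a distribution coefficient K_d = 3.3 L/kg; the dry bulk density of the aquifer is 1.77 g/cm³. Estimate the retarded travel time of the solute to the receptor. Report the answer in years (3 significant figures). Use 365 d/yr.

450 years

Specific discharge q = 2.30 × 0.0025 = 0.005750 m/d
Seepage velocity v = q / n = 0.005750 / 0.06 = 0.09583 m/d
Retardation R = 1 + ρ_b·K_d/n = 1 + 1.77×3.3/0.06 = 98.35
Contaminant velocity v_c = v/R = 0.09583/98.35 = 9.744e-4 m/d
t = L/v_c = 160/9.744e-4 = 164200 d
   = 164200/365 = 450 yr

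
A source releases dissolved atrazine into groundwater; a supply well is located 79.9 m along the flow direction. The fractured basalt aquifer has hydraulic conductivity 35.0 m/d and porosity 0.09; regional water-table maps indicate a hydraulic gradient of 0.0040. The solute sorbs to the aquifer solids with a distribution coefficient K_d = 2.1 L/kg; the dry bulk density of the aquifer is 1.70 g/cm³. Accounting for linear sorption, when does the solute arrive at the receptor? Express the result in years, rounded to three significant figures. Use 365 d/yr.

Darcy flux q = K·i = 35.0 × 0.0040 = 0.1400 m/d
v_s = q/n_e = 0.1400/0.09 = 1.556 m/d
Retardation R = 1 + ρ_b·K_d/n = 1 + 1.70×2.1/0.09 = 40.67
Contaminant velocity v_c = v/R = 1.556/40.67 = 0.03825 m/d
t = L/v_c = 79.9/0.03825 = 2089 d
   = 2089/365 = 5.72 yr

5.72 years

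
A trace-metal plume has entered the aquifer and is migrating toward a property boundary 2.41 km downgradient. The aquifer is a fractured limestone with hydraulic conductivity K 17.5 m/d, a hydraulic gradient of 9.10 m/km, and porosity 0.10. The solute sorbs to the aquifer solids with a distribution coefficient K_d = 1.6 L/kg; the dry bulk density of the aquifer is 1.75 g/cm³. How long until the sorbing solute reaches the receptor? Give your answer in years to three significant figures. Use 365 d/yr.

q = Ki = 17.5 × 0.0091 = 0.1593 m/d
v_s = q/n_e = 0.1593/0.10 = 1.593 m/d
Retardation R = 1 + ρ_b·K_d/n = 1 + 1.75×1.6/0.10 = 29.00
Contaminant velocity v_c = v/R = 1.593/29.00 = 0.05491 m/d
L = 2.41 km = 2410 m
t = L/v_c = 2410/0.05491 = 43890 d
   = 43890/365 = 120 yr

120 years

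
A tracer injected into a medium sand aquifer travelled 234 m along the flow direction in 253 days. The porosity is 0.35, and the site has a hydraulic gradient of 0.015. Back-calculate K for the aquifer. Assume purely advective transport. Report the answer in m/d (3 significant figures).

v = L / t = 234 / 253 = 0.9249 m/d
K = v · n / i = 0.9249 × 0.35 / 0.015 = 21.6 m/d

21.6 m/d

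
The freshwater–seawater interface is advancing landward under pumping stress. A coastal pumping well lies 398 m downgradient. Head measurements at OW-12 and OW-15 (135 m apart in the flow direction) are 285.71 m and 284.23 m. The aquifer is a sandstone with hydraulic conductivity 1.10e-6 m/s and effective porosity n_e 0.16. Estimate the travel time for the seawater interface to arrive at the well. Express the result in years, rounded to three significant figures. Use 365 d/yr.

167 years

Hydraulic gradient i = (285.71 − 284.23) / 135 = 1.48 / 135 = 0.01096
K = 1.10e-6 m/s × 86400 s/d = 0.09504 m/d
q = Ki = 0.09504 × 0.01096 = 0.001042 m/d
Seepage velocity v = q / n = 0.001042 / 0.16 = 0.006512 m/d
t = L / v = 398 / 0.006512 = 61120 d
   = 61120 / 365 = 167 yr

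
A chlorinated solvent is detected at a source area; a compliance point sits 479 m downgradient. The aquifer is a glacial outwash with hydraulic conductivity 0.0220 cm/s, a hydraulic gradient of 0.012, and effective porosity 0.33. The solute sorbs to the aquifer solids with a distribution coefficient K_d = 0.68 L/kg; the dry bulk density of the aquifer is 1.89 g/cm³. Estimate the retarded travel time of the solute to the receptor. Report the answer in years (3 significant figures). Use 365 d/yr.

K = 0.0220 cm/s × 864 = 19.01 m/d
q = Ki = 19.01 × 0.012 = 0.2281 m/d
Seepage velocity v = q / n = 0.2281 / 0.33 = 0.6912 m/d
Retardation R = 1 + ρ_b·K_d/n = 1 + 1.89×0.68/0.33 = 4.895
Contaminant velocity v_c = v/R = 0.6912/4.895 = 0.1412 m/d
t = L/v_c = 479/0.1412 = 3392 d
   = 3392/365 = 9.29 yr

9.29 years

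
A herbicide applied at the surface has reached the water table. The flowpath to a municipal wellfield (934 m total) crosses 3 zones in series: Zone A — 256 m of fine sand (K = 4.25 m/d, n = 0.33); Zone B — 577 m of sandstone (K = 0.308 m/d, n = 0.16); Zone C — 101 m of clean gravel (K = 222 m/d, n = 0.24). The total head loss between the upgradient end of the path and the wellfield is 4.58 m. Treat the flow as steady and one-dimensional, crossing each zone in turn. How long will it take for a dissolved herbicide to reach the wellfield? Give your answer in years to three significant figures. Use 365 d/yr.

Steady 1-D flow in series ⇒ the Darcy flux q is identical in every zone and the zone head losses add (resistances L/K in series).
Σ(L/K) = 256/4.25 + 577/0.308 + 101/222 = 60.24 + 1873 + 0.4550 = 1934 d
q = ΔH / Σ(L/K) = 4.58 / 1934 = 0.002368 m/d (same in every zone)
Zone A: v = q/n = 0.002368/0.33 = 0.007176 m/d → t_A = 256/0.007176 = 35670 d
Zone B: v = q/n = 0.002368/0.16 = 0.01480 m/d → t_B = 577/0.01480 = 38990 d
Zone C: v = q/n = 0.002368/0.24 = 0.009867 m/d → t_C = 101/0.009867 = 10240 d
Total t = 35670 + 38990 + 10240 = 84900 d
   = 84900 / 365 = 233 yr

233 years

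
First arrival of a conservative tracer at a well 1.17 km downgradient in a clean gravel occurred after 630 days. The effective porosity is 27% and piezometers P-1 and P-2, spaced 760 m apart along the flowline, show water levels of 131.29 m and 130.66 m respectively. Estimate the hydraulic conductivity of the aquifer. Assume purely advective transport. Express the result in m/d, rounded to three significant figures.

Hydraulic gradient i = (131.29 − 130.66) / 760 = 0.63 / 760 = 8.289e-4
L = 1.17 km = 1170 m
v = L / t = 1170 / 630 = 1.857 m/d
K = v · n / i = 1.857 × 0.27 / 8.289e-4 = 605 m/d

605 m/d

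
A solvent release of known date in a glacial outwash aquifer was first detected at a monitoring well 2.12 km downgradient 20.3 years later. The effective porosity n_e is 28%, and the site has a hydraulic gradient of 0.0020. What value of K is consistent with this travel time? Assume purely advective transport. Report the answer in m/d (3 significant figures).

t = 20.3 years = 7410 d
L = 2.12 km = 2120 m
v = L / t = 2120 / 7410 = 0.2861 m/d
K = v · n / i = 0.2861 × 0.28 / 0.0020 = 40.1 m/d

40.1 m/d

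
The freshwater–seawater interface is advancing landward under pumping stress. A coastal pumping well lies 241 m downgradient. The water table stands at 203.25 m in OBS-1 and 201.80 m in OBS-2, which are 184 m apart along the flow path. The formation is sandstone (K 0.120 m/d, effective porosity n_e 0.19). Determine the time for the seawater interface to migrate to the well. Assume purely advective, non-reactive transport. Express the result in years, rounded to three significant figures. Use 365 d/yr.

133 years

Hydraulic gradient i = (203.25 − 201.80) / 184 = 1.45 / 184 = 0.007880
q = Ki = 0.120 × 0.007880 = 9.457e-4 m/d
Seepage velocity v = q / n = 9.457e-4 / 0.19 = 0.004977 m/d
t = L / v = 241 / 0.004977 = 48420 d
   = 48420 / 365 = 133 yr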